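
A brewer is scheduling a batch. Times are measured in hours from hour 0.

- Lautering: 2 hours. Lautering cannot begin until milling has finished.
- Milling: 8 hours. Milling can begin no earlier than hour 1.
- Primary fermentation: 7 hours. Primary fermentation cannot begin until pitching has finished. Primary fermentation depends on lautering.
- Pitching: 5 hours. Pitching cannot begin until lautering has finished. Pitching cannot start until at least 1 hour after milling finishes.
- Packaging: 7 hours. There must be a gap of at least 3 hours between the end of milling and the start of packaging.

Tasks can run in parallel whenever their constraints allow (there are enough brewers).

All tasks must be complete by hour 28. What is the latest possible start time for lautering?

To finish by hour 28, primary fermentation (duration 7) must start no later than hour 21.
Pitching feeds into primary fermentation (must start by hour 21); so pitching must finish by hour 21 and therefore start by hour 16.
Lautering must finish in time for pitching (must start by hour 16); primary fermentation (must start by hour 21). The tightest is hour 16, so lautering must start by 16 − 2 = hour 14.

14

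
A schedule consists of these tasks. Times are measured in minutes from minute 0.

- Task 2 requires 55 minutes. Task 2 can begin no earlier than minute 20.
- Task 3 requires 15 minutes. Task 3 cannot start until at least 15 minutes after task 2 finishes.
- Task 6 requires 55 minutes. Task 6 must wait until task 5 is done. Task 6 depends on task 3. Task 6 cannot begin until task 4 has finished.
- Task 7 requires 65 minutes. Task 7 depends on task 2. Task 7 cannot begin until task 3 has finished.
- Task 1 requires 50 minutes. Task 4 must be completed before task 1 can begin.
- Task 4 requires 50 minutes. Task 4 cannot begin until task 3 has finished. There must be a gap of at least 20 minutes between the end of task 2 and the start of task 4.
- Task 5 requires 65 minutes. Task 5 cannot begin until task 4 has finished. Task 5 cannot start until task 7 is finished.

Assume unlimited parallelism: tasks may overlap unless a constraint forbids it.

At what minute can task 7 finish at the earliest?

After its own release at minute 20, task 2 can start at minute 20 and finishes at minute 75.
Task 3 waits on task 2 (finishes minute 75, plus 15-minute gap → minute 90), so it starts at minute 90 and finishes at 90 + 15 = minute 105.
For task 7: task 2 (finishes minute 75); task 3 (finishes minute 105). Taking the maximum gives a start of minute 105, and it finishes at 105 + 65 = minute 170.

170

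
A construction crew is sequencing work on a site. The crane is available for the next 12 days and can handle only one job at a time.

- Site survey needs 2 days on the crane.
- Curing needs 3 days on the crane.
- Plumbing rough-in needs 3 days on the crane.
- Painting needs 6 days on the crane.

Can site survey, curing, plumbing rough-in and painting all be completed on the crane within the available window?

Running back to back, the jobs need 2 + 3 + 3 + 6 = 14 days on the crane.
Since 14 > 12, they cannot all fit.

No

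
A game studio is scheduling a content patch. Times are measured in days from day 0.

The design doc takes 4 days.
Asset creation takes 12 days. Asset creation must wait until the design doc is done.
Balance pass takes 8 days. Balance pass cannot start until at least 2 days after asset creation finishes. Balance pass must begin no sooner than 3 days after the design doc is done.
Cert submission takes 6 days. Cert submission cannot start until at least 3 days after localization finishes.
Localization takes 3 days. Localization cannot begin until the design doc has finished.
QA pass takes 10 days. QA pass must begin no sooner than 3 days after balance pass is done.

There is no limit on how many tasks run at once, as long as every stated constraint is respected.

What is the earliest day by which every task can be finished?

The design doc has no prerequisites, so it starts at day 0 and finishes at day 4.
Localization cannot begin until the design doc (finishes day 4). It runs from day 4 to 4 + 3 = day 7.
After localization (finishes day 7, plus 3-day gap → day 10), cert submission can start at day 10 and finishes at day 16.
After the design doc (finishes day 4), asset creation can start at day 4 and finishes at day 16.
Balance pass needs all of asset creation (finishes day 16, plus 2-day gap → day 18); the design doc (finishes day 4, plus 3-day gap → day 7). That puts its earliest start at day 18; it finishes at 18 + 8 = day 26.
QA pass cannot begin until balance pass (finishes day 26, plus 3-day gap → day 29). It runs from day 29 to 29 + 10 = day 39.
All tasks are finished once the last one completes. Finish times: The design doc at 4, Asset creation at 16, Balance pass at 26, Localization at 7, QA pass at 39, Cert submission at 16. The latest is day 39.

39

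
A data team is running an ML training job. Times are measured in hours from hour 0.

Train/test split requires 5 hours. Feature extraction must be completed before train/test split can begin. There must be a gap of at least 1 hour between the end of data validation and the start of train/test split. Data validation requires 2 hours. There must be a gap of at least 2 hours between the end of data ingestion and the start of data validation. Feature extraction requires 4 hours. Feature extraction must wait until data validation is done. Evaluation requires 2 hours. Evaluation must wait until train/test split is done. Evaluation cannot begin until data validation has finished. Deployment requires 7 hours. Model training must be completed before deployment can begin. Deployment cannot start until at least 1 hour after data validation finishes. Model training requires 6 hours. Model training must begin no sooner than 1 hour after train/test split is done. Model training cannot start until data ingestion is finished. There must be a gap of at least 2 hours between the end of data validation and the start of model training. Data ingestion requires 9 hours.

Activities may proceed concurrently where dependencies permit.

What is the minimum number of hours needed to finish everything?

Data ingestion can start immediately at hour 0; it finishes at hour 9.
Data validation cannot begin until data ingestion (finishes hour 9, plus 2-hour gap → hour 11). It runs from hour 11 to 11 + 2 = hour 13.
Feature extraction waits on data validation (finishes hour 13), so it starts at hour 13 and finishes at 13 + 4 = hour 17.
Train/test split has to wait for feature extraction (finishes hour 17); data validation (finishes hour 13, plus 1-hour gap → hour 14). The latest of these is hour 17, so train/test split runs hour 17 to 17 + 5 = hour 22.
Evaluation has to wait for train/test split (finishes hour 22); data validation (finishes hour 13). The latest of these is hour 22, so evaluation runs hour 22 to 22 + 2 = hour 24.
Model training cannot start until train/test split (finishes hour 22, plus 1-hour gap → hour 23); data ingestion (finishes hour 9); data validation (finishes hour 13, plus 2-hour gap → hour 15). The controlling bound is hour 23, so model training finishes at 23 + 6 = hour 29.
Deployment has to wait for model training (finishes hour 29); data validation (finishes hour 13, plus 1-hour gap → hour 14). The latest of these is hour 29, so deployment runs hour 29 to 29 + 7 = hour 36.
All tasks are finished once the last one completes. Finish times: Data ingestion at 9, Data validation at 13, Feature extraction at 17, Train/test split at 22, Model training at 29, Evaluation at 24, Deployment at 36. The latest is hour 36.

36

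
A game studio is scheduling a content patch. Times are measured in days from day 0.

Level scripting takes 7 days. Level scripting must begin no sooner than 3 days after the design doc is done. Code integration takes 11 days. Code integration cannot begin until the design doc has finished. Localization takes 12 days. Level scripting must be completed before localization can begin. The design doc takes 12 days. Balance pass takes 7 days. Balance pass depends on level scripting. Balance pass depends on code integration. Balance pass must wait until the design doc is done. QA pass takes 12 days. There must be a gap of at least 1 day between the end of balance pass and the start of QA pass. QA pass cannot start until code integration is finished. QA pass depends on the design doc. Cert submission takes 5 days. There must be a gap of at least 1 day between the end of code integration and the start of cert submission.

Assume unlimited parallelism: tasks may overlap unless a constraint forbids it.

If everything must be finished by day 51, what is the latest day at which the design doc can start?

QA pass must finish by day 51; it takes 12 days, so it must start by 51 − 12 = day 39.
Balance pass feeds into QA pass (must start by day 39, minus 1-day gap → day 38); so balance pass must finish by day 38 and therefore start by day 31.
To finish by day 51, localization (duration 12) must start no later than day 39.
For level scripting: balance pass (must start by day 31); localization (must start by day 39). The most restrictive is day 31; with a 7-day duration, level scripting must start by day 24.
Nothing follows cert submission; the deadline of day 51 is its only limit. It must start by 51 − 5 = day 46.
Code integration has several dependents: balance pass (must start by day 31); QA pass (must start by day 39); cert submission (must start by day 46, minus 1-day gap → day 45). The earliest of those limits is day 31, so code integration must start by 31 − 11 = day 20.
The design doc feeds level scripting (must start by day 24, minus 3-day gap → day 21); code integration (must start by day 20); balance pass (must start by day 31); QA pass (must start by day 39). Taking the minimum, the design doc must finish by day 20 and start by 20 − 12 = day 8.

8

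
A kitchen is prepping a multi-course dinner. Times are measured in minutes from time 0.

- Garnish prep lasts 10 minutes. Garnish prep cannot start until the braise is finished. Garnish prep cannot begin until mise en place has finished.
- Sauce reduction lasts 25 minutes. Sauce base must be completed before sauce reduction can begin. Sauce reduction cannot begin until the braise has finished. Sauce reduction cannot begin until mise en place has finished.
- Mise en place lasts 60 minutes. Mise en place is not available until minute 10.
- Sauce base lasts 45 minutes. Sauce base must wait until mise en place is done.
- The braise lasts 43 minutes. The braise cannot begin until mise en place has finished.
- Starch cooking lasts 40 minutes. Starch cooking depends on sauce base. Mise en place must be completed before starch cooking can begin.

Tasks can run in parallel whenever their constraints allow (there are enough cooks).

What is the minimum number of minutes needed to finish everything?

155

Mise en place waits on its own release at minute 10, so it starts at minute 10 and finishes at 10 + 60 = minute 70.
After mise en place (finishes minute 70), the braise can start at minute 70 and finishes at minute 113.
For garnish prep: the braise (finishes minute 113); mise en place (finishes minute 70). Taking the maximum gives a start of minute 113, and it finishes at 113 + 10 = minute 123.
Sauce base waits on mise en place (finishes minute 70), so it starts at minute 70 and finishes at 70 + 45 = minute 115.
Starch cooking cannot start until sauce base (finishes minute 115); mise en place (finishes minute 70). The controlling bound is minute 115, so starch cooking finishes at 115 + 40 = minute 155.
Sauce reduction cannot start until sauce base (finishes minute 115); the braise (finishes minute 113); mise en place (finishes minute 70). The controlling bound is minute 115, so sauce reduction finishes at 115 + 25 = minute 140.
All tasks are finished once the last one completes. Finish times: Mise en place at 70, Sauce base at 115, The braise at 113, Sauce reduction at 140, Starch cooking at 155, Garnish prep at 123. The latest is minute 155.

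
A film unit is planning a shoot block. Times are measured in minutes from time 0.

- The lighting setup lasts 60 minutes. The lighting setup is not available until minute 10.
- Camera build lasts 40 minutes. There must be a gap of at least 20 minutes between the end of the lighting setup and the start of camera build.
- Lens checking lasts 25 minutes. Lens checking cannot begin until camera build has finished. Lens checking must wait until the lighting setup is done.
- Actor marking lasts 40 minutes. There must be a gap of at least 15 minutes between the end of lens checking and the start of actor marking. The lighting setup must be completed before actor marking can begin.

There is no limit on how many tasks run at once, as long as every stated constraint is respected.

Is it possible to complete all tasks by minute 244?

Yes

After its own release at minute 10, the lighting setup can start at minute 10 and finishes at minute 70.
Camera build cannot begin until the lighting setup (finishes minute 70, plus 20-minute gap → minute 90). It runs from minute 90 to 90 + 40 = minute 130.
Lens checking cannot start until camera build (finishes minute 130); the lighting setup (finishes minute 70). The controlling bound is minute 130, so lens checking finishes at 130 + 25 = minute 155.
For actor marking: lens checking (finishes minute 155, plus 15-minute gap → minute 170); the lighting setup (finishes minute 70). Taking the maximum gives a start of minute 170, and it finishes at 170 + 40 = minute 210.
Every task is finished by minute 210, which is no later than the deadline of 244, so the schedule is feasible.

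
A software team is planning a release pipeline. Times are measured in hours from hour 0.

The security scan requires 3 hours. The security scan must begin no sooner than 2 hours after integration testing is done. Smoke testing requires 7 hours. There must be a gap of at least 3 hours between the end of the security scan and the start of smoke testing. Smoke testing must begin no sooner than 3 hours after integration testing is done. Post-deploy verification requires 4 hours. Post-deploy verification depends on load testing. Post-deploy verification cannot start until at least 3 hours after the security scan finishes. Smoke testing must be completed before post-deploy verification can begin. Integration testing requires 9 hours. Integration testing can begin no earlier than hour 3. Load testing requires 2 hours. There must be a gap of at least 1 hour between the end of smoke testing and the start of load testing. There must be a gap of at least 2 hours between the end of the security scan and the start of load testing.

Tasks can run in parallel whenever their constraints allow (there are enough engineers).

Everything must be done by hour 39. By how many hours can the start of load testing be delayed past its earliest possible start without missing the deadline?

5

Integration testing cannot begin until its own release at hour 3. It runs from hour 3 to 3 + 9 = hour 12.
The security scan cannot begin until integration testing (finishes hour 12, plus 2-hour gap → hour 14). It runs from hour 14 to 14 + 3 = hour 17.
Smoke testing has to wait for the security scan (finishes hour 17, plus 3-hour gap → hour 20); integration testing (finishes hour 12, plus 3-hour gap → hour 15). The latest of these is hour 20, so smoke testing runs hour 20 to 20 + 7 = hour 27.
Load testing has to wait for smoke testing (finishes hour 27, plus 1-hour gap → hour 28); the security scan (finishes hour 17, plus 2-hour gap → hour 19). The latest of these is hour 28, so load testing runs hour 28 to 28 + 2 = hour 30.

Working backward from the deadline:
Nothing follows post-deploy verification; the deadline of hour 39 is its only limit. It must start by 39 − 4 = hour 35.
Load testing has to be done before post-deploy verification (must start by hour 35). That means finishing by hour 35, i.e. starting by 35 − 2 = hour 33.
So load testing can start as early as hour 28 and as late as hour 33, giving 33 − 28 = 5 hours of slack.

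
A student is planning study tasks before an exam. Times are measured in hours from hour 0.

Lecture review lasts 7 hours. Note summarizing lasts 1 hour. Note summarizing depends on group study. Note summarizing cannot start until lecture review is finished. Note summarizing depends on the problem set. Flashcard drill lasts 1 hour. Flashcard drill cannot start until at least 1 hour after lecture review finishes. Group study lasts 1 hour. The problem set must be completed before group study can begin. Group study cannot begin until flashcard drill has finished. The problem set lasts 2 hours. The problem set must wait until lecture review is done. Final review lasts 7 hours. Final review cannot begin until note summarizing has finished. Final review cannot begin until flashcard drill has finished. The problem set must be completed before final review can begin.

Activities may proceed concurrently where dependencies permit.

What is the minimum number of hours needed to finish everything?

Lecture review has no prerequisites, so it starts at hour 0 and finishes at hour 7.
After lecture review (finishes hour 7, plus 1-hour gap → hour 8), flashcard drill can start at hour 8 and finishes at hour 9.
The problem set cannot begin until lecture review (finishes hour 7). It runs from hour 7 to 7 + 2 = hour 9.
Group study needs all of the problem set (finishes hour 9); flashcard drill (finishes hour 9). That puts its earliest start at hour 9; it finishes at 9 + 1 = hour 10.
Note summarizing needs all of group study (finishes hour 10); lecture review (finishes hour 7); the problem set (finishes hour 9). That puts its earliest start at hour 10; it finishes at 10 + 1 = hour 11.
For final review: note summarizing (finishes hour 11); flashcard drill (finishes hour 9); the problem set (finishes hour 9). Taking the maximum gives a start of hour 11, and it finishes at 11 + 7 = hour 18.
All tasks are finished once the last one completes. Finish times: Lecture review at 7, The problem set at 9, Flashcard drill at 9, Group study at 10, Note summarizing at 11, Final review at 18. The latest is hour 18.

18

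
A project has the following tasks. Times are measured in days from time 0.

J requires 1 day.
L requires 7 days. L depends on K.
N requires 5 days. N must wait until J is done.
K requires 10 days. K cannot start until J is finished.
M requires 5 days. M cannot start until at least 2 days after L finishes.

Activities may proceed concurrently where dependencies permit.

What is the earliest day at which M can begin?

20

J has no prerequisites, so it starts at day 0 and finishes at day 1.
K waits on J (finishes day 1), so it starts at day 1 and finishes at 1 + 10 = day 11.
L cannot begin until K (finishes day 11). It runs from day 11 to 11 + 7 = day 18.
M waits on L (finishes day 18, plus 2-day gap → day 20), so the earliest it can start is day 20.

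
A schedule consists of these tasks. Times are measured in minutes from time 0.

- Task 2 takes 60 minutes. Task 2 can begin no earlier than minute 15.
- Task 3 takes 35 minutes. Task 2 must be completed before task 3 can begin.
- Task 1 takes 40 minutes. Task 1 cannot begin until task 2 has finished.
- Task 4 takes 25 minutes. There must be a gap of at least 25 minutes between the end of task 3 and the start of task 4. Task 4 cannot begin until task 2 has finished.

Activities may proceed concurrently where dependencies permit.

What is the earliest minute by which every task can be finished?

160

After its own release at minute 15, task 2 can start at minute 15 and finishes at minute 75.
After task 2 (finishes minute 75), task 3 can start at minute 75 and finishes at minute 110.
For task 4: task 3 (finishes minute 110, plus 25-minute gap → minute 135); task 2 (finishes minute 75). Taking the maximum gives a start of minute 135, and it finishes at 135 + 25 = minute 160.
Task 1 cannot begin until task 2 (finishes minute 75). It runs from minute 75 to 75 + 40 = minute 115.
All tasks are finished once the last one completes. Finish times: Task 1 at 115, Task 2 at 75, Task 3 at 110, Task 4 at 160. The latest is minute 160.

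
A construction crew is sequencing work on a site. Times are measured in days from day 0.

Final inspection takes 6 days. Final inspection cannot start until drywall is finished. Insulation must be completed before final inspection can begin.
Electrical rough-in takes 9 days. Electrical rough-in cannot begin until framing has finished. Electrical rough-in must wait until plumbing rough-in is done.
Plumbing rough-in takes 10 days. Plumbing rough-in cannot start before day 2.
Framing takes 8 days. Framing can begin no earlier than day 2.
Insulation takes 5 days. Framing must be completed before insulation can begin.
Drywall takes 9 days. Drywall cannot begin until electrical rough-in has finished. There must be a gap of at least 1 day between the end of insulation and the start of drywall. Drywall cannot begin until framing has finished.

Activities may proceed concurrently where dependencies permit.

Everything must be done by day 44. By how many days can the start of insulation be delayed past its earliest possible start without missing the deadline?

13

Framing cannot begin until its own release at day 2. It runs from day 2 to 2 + 8 = day 10.
Insulation cannot begin until framing (finishes day 10). It runs from day 10 to 10 + 5 = day 15.

Working backward from the deadline:
Final inspection has no dependents, so it just needs to finish by day 44. Starting by 44 − 6 = day 38 achieves that.
Drywall must finish before final inspection (must start by day 38). With a 9-day duration, drywall must start by 38 − 9 = day 29.
Insulation feeds drywall (must start by day 29, minus 1-day gap → day 28); final inspection (must start by day 38). Taking the minimum, insulation must finish by day 28 and start by 28 − 5 = day 23.
So insulation can start as early as day 10 and as late as day 23, giving 23 − 10 = 13 days of slack.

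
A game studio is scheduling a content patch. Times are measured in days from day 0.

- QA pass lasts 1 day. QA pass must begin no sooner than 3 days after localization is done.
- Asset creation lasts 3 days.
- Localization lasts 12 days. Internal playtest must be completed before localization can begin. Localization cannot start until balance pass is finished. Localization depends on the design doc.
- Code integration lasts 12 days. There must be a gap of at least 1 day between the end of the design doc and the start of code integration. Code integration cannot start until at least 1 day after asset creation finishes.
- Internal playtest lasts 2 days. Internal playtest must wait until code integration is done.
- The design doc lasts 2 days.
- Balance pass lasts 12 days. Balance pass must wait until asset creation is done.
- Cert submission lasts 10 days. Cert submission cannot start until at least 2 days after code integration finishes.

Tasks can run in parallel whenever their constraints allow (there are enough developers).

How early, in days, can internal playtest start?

16

Asset creation can start immediately at day 0; it finishes at day 3.
The design doc has no prerequisites, so it starts at day 0 and finishes at day 2.
Code integration has to wait for the design doc (finishes day 2, plus 1-day gap → day 3); asset creation (finishes day 3, plus 1-day gap → day 4). The latest of these is day 4, so code integration runs day 4 to 4 + 12 = day 16.
Internal playtest waits on code integration (finishes day 16), so the earliest it can start is day 16.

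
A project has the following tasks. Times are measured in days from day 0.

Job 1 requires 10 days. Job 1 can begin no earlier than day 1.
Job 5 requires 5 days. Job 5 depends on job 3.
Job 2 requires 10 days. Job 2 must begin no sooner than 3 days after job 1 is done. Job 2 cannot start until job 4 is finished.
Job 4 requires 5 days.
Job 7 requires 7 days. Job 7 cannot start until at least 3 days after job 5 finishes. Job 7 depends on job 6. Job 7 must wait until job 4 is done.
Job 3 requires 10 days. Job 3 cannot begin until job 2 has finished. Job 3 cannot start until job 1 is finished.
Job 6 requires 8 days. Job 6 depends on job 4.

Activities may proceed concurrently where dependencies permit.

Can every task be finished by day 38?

No

Job 4 can start immediately at day 0; it finishes at day 5.
Job 6 cannot begin until job 4 (finishes day 5). It runs from day 5 to 5 + 8 = day 13.
Job 1 waits on its own release at day 1, so it starts at day 1 and finishes at 1 + 10 = day 11.
Job 2 needs all of job 1 (finishes day 11, plus 3-day gap → day 14); job 4 (finishes day 5). That puts its earliest start at day 14; it finishes at 14 + 10 = day 24.
For job 3: job 2 (finishes day 24); job 1 (finishes day 11). Taking the maximum gives a start of day 24, and it finishes at 24 + 10 = day 34.
After job 3 (finishes day 34), job 5 can start at day 34 and finishes at day 39.
Job 7 needs all of job 5 (finishes day 39, plus 3-day gap → day 42); job 6 (finishes day 13); job 4 (finishes day 5). That puts its earliest start at day 42; it finishes at 42 + 7 = day 49.
The earliest everything can be done is day 49, which is after the deadline of 38, so it is not possible.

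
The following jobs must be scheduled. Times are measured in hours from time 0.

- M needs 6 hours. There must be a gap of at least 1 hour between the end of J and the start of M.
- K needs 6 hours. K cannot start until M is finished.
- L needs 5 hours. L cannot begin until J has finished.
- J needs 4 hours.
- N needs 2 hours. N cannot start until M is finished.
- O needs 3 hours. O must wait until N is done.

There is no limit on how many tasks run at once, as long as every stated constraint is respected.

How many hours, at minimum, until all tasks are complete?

17

J has no prerequisites, so it starts at hour 0 and finishes at hour 4.
M waits on J (finishes hour 4, plus 1-hour gap → hour 5), so it starts at hour 5 and finishes at 5 + 6 = hour 11.
N cannot begin until M (finishes hour 11). It runs from hour 11 to 11 + 2 = hour 13.
O cannot begin until N (finishes hour 13). It runs from hour 13 to 13 + 3 = hour 16.
After M (finishes hour 11), K can start at hour 11 and finishes at hour 17.
After J (finishes hour 4), L can start at hour 4 and finishes at hour 9.
All tasks are finished once the last one completes. Finish times: J at 4, K at 17, L at 9, M at 11, N at 13, O at 16. The latest is hour 17.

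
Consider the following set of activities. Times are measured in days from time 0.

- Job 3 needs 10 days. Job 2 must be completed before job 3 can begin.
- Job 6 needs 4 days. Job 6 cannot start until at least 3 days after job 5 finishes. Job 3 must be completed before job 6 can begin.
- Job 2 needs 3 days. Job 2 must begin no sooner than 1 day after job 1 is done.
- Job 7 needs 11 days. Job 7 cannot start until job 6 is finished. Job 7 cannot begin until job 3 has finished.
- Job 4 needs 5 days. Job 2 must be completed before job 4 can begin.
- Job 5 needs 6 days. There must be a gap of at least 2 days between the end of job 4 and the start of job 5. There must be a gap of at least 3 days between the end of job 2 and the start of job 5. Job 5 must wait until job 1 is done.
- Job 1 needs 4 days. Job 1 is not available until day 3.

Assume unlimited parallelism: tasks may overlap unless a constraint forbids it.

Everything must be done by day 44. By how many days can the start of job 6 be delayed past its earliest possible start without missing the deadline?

2

Job 1 cannot begin until its own release at day 3. It runs from day 3 to 3 + 4 = day 7.
After job 1 (finishes day 7, plus 1-day gap → day 8), job 2 can start at day 8 and finishes at day 11.
After job 2 (finishes day 11), job 4 can start at day 11 and finishes at day 16.
Job 5 has to wait for job 4 (finishes day 16, plus 2-day gap → day 18); job 2 (finishes day 11, plus 3-day gap → day 14); job 1 (finishes day 7). The latest of these is day 18, so job 5 runs day 18 to 18 + 6 = day 24.
After job 2 (finishes day 11), job 3 can start at day 11 and finishes at day 21.
Job 6 needs all of job 5 (finishes day 24, plus 3-day gap → day 27); job 3 (finishes day 21). That puts its earliest start at day 27; it finishes at 27 + 4 = day 31.

Working backward from the deadline:
Job 7 has no dependents, so it just needs to finish by day 44. Starting by 44 − 11 = day 33 achieves that.
Job 6 must finish before job 7 (must start by day 33). With a 4-day duration, job 6 must start by 33 − 4 = day 29.
So job 6 can start as early as day 27 and as late as day 29, giving 29 − 27 = 2 days of slack.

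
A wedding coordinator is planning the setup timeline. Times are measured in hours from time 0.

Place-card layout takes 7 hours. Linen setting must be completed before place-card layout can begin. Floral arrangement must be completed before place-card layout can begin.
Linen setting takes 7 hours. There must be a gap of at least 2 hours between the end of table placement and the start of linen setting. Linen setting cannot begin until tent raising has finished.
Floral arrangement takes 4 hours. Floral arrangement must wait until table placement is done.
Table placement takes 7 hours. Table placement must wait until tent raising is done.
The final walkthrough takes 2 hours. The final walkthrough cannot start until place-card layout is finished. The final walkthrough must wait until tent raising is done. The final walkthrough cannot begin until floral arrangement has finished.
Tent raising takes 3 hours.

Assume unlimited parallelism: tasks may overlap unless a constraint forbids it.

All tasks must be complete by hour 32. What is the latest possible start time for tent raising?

The final walkthrough has no dependents, so it just needs to finish by hour 32. Starting by 32 − 2 = hour 30 achieves that.
Place-card layout has to be done before the final walkthrough (must start by hour 30). That means finishing by hour 30, i.e. starting by 30 − 7 = hour 23.
Linen setting has to be done before place-card layout (must start by hour 23). That means finishing by hour 23, i.e. starting by 23 − 7 = hour 16.
For floral arrangement: place-card layout (must start by hour 23); the final walkthrough (must start by hour 30). The most restrictive is hour 23; with a 4-hour duration, floral arrangement must start by hour 19.
Table placement must finish in time for linen setting (must start by hour 16, minus 2-hour gap → hour 14); floral arrangement (must start by hour 19). The tightest is hour 14, so table placement must start by 14 − 7 = hour 7.
For tent raising: table placement (must start by hour 7); linen setting (must start by hour 16); the final walkthrough (must start by hour 30). The most restrictive is hour 7; with a 3-hour duration, tent raising must start by hour 4.

4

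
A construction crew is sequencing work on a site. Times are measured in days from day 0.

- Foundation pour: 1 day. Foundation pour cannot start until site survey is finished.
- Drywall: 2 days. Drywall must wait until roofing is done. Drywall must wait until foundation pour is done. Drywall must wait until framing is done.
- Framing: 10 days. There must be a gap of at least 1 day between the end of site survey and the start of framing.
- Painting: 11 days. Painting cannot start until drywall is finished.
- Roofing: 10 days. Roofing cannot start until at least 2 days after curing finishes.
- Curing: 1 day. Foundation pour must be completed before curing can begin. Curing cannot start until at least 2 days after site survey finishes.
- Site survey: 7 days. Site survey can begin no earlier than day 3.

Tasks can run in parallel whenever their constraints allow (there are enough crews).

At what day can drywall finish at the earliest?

27

Site survey cannot begin until its own release at day 3. It runs from day 3 to 3 + 7 = day 10.
After site survey (finishes day 10, plus 1-day gap → day 11), framing can start at day 11 and finishes at day 21.
Foundation pour waits on site survey (finishes day 10), so it starts at day 10 and finishes at 10 + 1 = day 11.
For curing: foundation pour (finishes day 11); site survey (finishes day 10, plus 2-day gap → day 12). Taking the maximum gives a start of day 12, and it finishes at 12 + 1 = day 13.
Roofing cannot begin until curing (finishes day 13, plus 2-day gap → day 15). It runs from day 15 to 15 + 10 = day 25.
For drywall: roofing (finishes day 25); foundation pour (finishes day 11); framing (finishes day 21). Taking the maximum gives a start of day 25, and it finishes at 25 + 2 = day 27.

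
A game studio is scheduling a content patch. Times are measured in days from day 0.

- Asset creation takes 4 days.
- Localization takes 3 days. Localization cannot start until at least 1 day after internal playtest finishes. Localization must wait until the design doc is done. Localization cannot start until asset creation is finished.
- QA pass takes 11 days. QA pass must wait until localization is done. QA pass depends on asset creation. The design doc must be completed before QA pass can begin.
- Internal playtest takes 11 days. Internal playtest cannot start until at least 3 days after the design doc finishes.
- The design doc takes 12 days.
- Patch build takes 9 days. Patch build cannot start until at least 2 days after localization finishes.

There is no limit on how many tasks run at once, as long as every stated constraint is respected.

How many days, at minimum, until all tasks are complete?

41

Asset creation has no prerequisites, so it starts at day 0 and finishes at day 4.
The design doc can start immediately at day 0; it finishes at day 12.
After the design doc (finishes day 12, plus 3-day gap → day 15), internal playtest can start at day 15 and finishes at day 26.
Localization has to wait for internal playtest (finishes day 26, plus 1-day gap → day 27); the design doc (finishes day 12); asset creation (finishes day 4). The latest of these is day 27, so localization runs day 27 to 27 + 3 = day 30.
After localization (finishes day 30, plus 2-day gap → day 32), patch build can start at day 32 and finishes at day 41.
For QA pass: localization (finishes day 30); asset creation (finishes day 4); the design doc (finishes day 12). Taking the maximum gives a start of day 30, and it finishes at 30 + 11 = day 41.
All tasks are finished once the last one completes. Finish times: The design doc at 12, Asset creation at 4, Internal playtest at 26, Localization at 30, QA pass at 41, Patch build at 41. The latest is day 41.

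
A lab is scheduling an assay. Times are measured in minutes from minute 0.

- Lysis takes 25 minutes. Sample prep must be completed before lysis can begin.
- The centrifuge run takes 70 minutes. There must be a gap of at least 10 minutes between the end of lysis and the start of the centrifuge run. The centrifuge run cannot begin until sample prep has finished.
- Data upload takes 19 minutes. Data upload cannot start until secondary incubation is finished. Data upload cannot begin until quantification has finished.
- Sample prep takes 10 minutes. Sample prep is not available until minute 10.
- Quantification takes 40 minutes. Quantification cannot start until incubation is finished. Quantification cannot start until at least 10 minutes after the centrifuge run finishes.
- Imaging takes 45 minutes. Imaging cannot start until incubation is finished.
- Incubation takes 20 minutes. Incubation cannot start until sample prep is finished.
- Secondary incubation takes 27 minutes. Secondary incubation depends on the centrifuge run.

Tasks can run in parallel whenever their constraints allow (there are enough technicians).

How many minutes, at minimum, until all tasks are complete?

194

Sample prep waits on its own release at minute 10, so it starts at minute 10 and finishes at 10 + 10 = minute 20.
Incubation waits on sample prep (finishes minute 20), so it starts at minute 20 and finishes at 20 + 20 = minute 40.
Imaging cannot begin until incubation (finishes minute 40). It runs from minute 40 to 40 + 45 = minute 85.
Lysis cannot begin until sample prep (finishes minute 20). It runs from minute 20 to 20 + 25 = minute 45.
The centrifuge run has to wait for lysis (finishes minute 45, plus 10-minute gap → minute 55); sample prep (finishes minute 20). The latest of these is minute 55, so the centrifuge run runs minute 55 to 55 + 70 = minute 125.
Quantification cannot start until incubation (finishes minute 40); the centrifuge run (finishes minute 125, plus 10-minute gap → minute 135). The controlling bound is minute 135, so quantification finishes at 135 + 40 = minute 175.
Secondary incubation waits on the centrifuge run (finishes minute 125), so it starts at minute 125 and finishes at 125 + 27 = minute 152.
Data upload cannot start until secondary incubation (finishes minute 152); quantification (finishes minute 175). The controlling bound is minute 175, so data upload finishes at 175 + 19 = minute 194.
All tasks are finished once the last one completes. Finish times: Sample prep at 20, Lysis at 45, Incubation at 40, The centrifuge run at 125, Secondary incubation at 152, Imaging at 85, Quantification at 175, Data upload at 194. The latest is minute 194.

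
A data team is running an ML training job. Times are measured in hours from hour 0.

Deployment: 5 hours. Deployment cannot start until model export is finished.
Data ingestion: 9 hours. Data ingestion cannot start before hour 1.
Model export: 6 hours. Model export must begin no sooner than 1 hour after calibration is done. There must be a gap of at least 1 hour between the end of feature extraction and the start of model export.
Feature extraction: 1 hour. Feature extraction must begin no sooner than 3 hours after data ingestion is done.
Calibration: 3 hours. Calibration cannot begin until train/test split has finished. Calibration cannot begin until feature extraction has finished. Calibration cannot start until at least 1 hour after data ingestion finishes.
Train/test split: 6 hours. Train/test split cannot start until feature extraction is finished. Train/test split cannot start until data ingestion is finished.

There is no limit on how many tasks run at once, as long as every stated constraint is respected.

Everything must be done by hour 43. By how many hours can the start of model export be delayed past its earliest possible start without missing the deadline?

8

After its own release at hour 1, data ingestion can start at hour 1 and finishes at hour 10.
Feature extraction waits on data ingestion (finishes hour 10, plus 3-hour gap → hour 13), so it starts at hour 13 and finishes at 13 + 1 = hour 14.
Train/test split cannot start until feature extraction (finishes hour 14); data ingestion (finishes hour 10). The controlling bound is hour 14, so train/test split finishes at 14 + 6 = hour 20.
For calibration: train/test split (finishes hour 20); feature extraction (finishes hour 14); data ingestion (finishes hour 10, plus 1-hour gap → hour 11). Taking the maximum gives a start of hour 20, and it finishes at 20 + 3 = hour 23.
Model export has to wait for calibration (finishes hour 23, plus 1-hour gap → hour 24); feature extraction (finishes hour 14, plus 1-hour gap → hour 15). The latest of these is hour 24, so model export runs hour 24 to 24 + 6 = hour 30.

Working backward from the deadline:
Deployment has no dependents, so it just needs to finish by hour 43. Starting by 43 − 5 = hour 38 achieves that.
Model export feeds into deployment (must start by hour 38); so model export must finish by hour 38 and therefore start by hour 32.
So model export can start as early as hour 24 and as late as hour 32, giving 32 − 24 = 8 hours of slack.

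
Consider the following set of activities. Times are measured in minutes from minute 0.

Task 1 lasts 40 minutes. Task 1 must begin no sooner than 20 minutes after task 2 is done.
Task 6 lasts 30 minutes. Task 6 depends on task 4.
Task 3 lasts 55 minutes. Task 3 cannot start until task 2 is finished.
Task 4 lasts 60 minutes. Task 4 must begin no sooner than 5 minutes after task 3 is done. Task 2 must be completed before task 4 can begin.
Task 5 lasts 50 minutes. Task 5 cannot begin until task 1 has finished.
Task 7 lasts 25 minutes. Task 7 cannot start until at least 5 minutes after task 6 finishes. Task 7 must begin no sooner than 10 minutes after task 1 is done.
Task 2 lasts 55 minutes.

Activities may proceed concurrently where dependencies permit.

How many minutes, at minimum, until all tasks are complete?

Task 2 has no prerequisites, so it starts at minute 0 and finishes at minute 55.
Task 3 waits on task 2 (finishes minute 55), so it starts at minute 55 and finishes at 55 + 55 = minute 110.
For task 4: task 3 (finishes minute 110, plus 5-minute gap → minute 115); task 2 (finishes minute 55). Taking the maximum gives a start of minute 115, and it finishes at 115 + 60 = minute 175.
Task 6 waits on task 4 (finishes minute 175), so it starts at minute 175 and finishes at 175 + 30 = minute 205.
After task 2 (finishes minute 55, plus 20-minute gap → minute 75), task 1 can start at minute 75 and finishes at minute 115.
Task 7 needs all of task 6 (finishes minute 205, plus 5-minute gap → minute 210); task 1 (finishes minute 115, plus 10-minute gap → minute 125). That puts its earliest start at minute 210; it finishes at 210 + 25 = minute 235.
Task 5 cannot begin until task 1 (finishes minute 115). It runs from minute 115 to 115 + 50 = minute 165.
All tasks are finished once the last one completes. Finish times: Task 1 at 115, Task 2 at 55, Task 3 at 110, Task 4 at 175, Task 5 at 165, Task 6 at 205, Task 7 at 235. The latest is minute 235.

235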